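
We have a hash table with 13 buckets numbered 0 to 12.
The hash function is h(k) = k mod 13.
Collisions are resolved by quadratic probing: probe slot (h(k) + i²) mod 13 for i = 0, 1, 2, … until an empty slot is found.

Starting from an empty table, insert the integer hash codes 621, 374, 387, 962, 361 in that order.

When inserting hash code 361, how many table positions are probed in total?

4

621 hashes to 10; slot 10 is free → place at 10.
374 hashes to 10; 10 taken → place at 11.
387 hashes to 10; 10,11 taken → place at 1.
962 hashes to 0; slot 0 is free → place at 0.
361 hashes to 10; 10,11,1 taken → place at 6.
Table: [962, 387, ∅, ∅, ∅, ∅, 361, ∅, ∅, ∅, 621, 374, ∅]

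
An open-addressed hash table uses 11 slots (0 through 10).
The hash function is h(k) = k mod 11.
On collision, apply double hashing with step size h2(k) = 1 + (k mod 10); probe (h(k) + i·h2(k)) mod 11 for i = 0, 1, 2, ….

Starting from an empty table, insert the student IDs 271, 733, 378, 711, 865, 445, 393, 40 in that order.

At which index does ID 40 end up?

271 hashes to 7; slot 7 is free => place at 7.
733 hashes to 7, h2=4; 7 taken => place at 0.
378 hashes to 4; slot 4 is free => place at 4.
711 hashes to 7, h2=2; 7 taken => place at 9.
865 hashes to 7, h2=6; 7 taken => place at 2.
445 hashes to 5; slot 5 is free => place at 5.
393 hashes to 8; slot 8 is free => place at 8.
40 hashes to 7, h2=1; 7,8,9 taken => place at 10.
Table: [733, ∅, 865, ∅, 378, 445, ∅, 271, 393, 711, 40]

10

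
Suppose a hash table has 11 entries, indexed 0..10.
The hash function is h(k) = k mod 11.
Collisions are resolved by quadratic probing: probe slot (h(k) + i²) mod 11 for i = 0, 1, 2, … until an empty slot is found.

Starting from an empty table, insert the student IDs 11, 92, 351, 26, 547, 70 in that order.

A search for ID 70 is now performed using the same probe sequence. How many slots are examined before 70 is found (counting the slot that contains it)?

Insert 11: h=0, slot 0 empty -> index 0.
Insert 92: h=4, slot 4 empty -> index 4.
Insert 351: h=10, slot 10 empty -> index 10.
Insert 26: h=4, slot 4 occupied -> index 5.
Insert 547: h=8, slot 8 empty -> index 8.
Insert 70: h=4, slots 4,5,8 occupied -> index 2.
Table: [11, -, 70, -, 92, 26, -, -, 547, -, 351]
Lookup 70: h=4, probe 4,5,8,2 → found at 2.

4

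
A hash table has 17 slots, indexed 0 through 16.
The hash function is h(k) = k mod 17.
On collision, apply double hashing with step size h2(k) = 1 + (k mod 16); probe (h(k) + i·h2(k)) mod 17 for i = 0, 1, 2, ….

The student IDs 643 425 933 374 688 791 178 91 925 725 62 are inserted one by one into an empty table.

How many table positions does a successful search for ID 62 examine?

643 hashes to 14; slot 14 is free => place at 14.
425 hashes to 0; slot 0 is free => place at 0.
933 hashes to 15; slot 15 is free => place at 15.
374 hashes to 0, h2=7; 0 taken => place at 7.
688 hashes to 8; slot 8 is free => place at 8.
791 hashes to 9; slot 9 is free => place at 9.
178 hashes to 8, h2=3; 8 taken => place at 11.
91 hashes to 6; slot 6 is free => place at 6.
925 hashes to 7, h2=14; 7 taken => place at 4.
725 hashes to 11, h2=6; 11,0,6 taken => place at 12.
62 hashes to 11, h2=15; 11,9,7 taken => place at 5.
Table: [425, -, -, -, 925, 62, 91, 374, 688, 791, -, 178, 725, -, 643, 933, -]
Lookup 62: h=11, h2=15, probe 11,9,7,5 → found at 5.

4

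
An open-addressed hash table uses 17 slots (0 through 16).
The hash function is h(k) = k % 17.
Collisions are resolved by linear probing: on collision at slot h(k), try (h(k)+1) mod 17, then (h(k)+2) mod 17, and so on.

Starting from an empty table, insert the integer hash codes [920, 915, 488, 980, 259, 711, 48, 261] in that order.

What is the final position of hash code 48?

16

920 hashes to 2; slot 2 is free => place at 2.
915 hashes to 14; slot 14 is free => place at 14.
488 hashes to 12; slot 12 is free => place at 12.
980 hashes to 11; slot 11 is free => place at 11.
259 hashes to 4; slot 4 is free => place at 4.
711 hashes to 14; 14 taken => place at 15.
48 hashes to 14; 14,15 taken => place at 16.
261 hashes to 6; slot 6 is free => place at 6.
Table: [—, —, 920, —, 259, —, 261, —, —, —, —, 980, 488, —, 915, 711, 48]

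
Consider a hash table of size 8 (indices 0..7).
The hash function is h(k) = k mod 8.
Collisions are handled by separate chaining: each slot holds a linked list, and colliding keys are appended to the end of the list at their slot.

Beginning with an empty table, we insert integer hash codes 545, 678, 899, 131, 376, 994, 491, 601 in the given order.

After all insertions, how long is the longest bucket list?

3

545 -> bucket 1
678 -> bucket 6
899 -> bucket 3
131 -> bucket 3 (collision)
376 -> bucket 0
994 -> bucket 2
491 -> bucket 3 (collision)
601 -> bucket 1 (collision)
Final buckets:
0: 376
1: 545 -> 601
2: 994
3: 899 -> 131 -> 491
4: -
5: -
6: 678
7: -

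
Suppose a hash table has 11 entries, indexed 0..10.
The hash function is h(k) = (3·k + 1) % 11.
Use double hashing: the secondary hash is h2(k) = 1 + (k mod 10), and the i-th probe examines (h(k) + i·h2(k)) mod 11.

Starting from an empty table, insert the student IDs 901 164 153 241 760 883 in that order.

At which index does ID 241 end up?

901 hashes to 9; slot 9 is free => place at 9.
164 hashes to 9, h2=5; 9 taken => place at 3.
153 hashes to 9, h2=4; 9 taken => place at 2.
241 hashes to 9, h2=2; 9 taken => place at 0.
760 hashes to 4; slot 4 is free => place at 4.
883 hashes to 10; slot 10 is free => place at 10.
Table: [241, -, 153, 164, 760, -, -, -, -, 901, 883]

0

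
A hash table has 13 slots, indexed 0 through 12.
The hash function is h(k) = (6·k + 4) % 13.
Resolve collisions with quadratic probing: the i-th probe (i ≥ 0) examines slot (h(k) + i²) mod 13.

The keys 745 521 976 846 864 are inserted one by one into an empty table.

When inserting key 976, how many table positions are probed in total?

745 hashes to 2; slot 2 is free => place at 2.
521 hashes to 10; slot 10 is free => place at 10.
976 hashes to 10; 10 taken => place at 11.
846 hashes to 10; 10,11 taken => place at 1.
864 hashes to 1; 1,2 taken => place at 5.
Table: [., 846, 745, ., ., 864, ., ., ., ., 521, 976, .]

2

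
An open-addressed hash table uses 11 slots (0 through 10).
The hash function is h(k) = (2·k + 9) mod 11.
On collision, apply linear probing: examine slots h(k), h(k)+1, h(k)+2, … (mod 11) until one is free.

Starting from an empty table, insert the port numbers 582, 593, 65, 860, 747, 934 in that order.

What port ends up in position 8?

593

Insert 582: h=7, slot 7 empty => index 7.
Insert 593: h=7, slot 7 occupied => index 8.
Insert 65: h=7, slots 7,8 occupied => index 9.
Insert 860: h=2, slot 2 empty => index 2.
Insert 747: h=7, slots 7,8,9 occupied => index 10.
Insert 934: h=7, slots 7,8,9,10 occupied => index 0.
Table: [934, ., 860, ., ., ., ., 582, 593, 65, 747]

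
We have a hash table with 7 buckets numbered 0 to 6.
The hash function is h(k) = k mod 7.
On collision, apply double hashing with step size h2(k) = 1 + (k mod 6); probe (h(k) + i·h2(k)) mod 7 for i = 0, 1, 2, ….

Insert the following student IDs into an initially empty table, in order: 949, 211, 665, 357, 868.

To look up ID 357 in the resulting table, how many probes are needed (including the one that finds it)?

Insert 949: h=4, slot 4 empty => index 4.
Insert 211: h=1, slot 1 empty => index 1.
Insert 665: h=0, slot 0 empty => index 0.
Insert 357: h=0, h2=4, slots 0,4,1 occupied => index 5.
Insert 868: h=0, h2=5, slots 0,5 occupied => index 3.
Table: [665, 211, ∅, 868, 949, 357, ∅]
Lookup 357: h=0, h2=4, probe 0,4,1,5 → found at 5.

4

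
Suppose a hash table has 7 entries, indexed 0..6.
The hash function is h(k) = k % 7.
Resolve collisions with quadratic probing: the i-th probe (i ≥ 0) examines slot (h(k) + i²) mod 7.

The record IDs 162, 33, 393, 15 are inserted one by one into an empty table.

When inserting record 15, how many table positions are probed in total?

4

Insert 162: h=1, slot 1 empty → index 1.
Insert 33: h=5, slot 5 empty → index 5.
Insert 393: h=1, slot 1 occupied → index 2.
Insert 15: h=1, slots 1,2,5 occupied → index 3.
Table: [—, 162, 393, 15, —, 33, —]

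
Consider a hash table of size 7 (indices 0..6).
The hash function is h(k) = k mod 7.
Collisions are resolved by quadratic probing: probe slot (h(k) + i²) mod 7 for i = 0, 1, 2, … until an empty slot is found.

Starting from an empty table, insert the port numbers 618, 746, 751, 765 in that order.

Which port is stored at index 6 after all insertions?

Insert 618: h=2, slot 2 empty -> index 2.
Insert 746: h=4, slot 4 empty -> index 4.
Insert 751: h=2, slot 2 occupied -> index 3.
Insert 765: h=2, slots 2,3 occupied -> index 6.
Table: [-, -, 618, 751, 746, -, 765]

765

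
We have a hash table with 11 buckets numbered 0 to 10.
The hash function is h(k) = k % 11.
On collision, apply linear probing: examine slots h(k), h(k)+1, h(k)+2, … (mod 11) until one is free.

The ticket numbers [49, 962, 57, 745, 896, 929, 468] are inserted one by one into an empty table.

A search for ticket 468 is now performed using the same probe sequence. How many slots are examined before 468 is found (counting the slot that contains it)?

5

49 hashes to 5; slot 5 is free -> place at 5.
962 hashes to 5; 5 taken -> place at 6.
57 hashes to 2; slot 2 is free -> place at 2.
745 hashes to 8; slot 8 is free -> place at 8.
896 hashes to 5; 5,6 taken -> place at 7.
929 hashes to 5; 5,6,7,8 taken -> place at 9.
468 hashes to 6; 6,7,8,9 taken -> place at 10.
Table: [∅, ∅, 57, ∅, ∅, 49, 962, 896, 745, 929, 468]
Lookup 468: h=6, probe 6,7,8,9,10 → found at 10.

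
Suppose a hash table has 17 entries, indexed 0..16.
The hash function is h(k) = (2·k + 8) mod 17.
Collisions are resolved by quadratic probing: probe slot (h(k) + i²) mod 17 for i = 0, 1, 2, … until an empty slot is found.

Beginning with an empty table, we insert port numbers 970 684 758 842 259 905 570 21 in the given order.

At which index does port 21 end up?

8

970: h=10 → slot 10
684: h=16 → slot 16
758: h=11 → slot 11
842: h=9 → slot 9
259: h=16, probe 16,0 → slot 0
905: h=16, probe 16,0,3 → slot 3
570: h=9, probe 9,10,13 → slot 13
21: h=16, probe 16,0,3,8 → slot 8
Table: [259, -, -, 905, -, -, -, -, 21, 842, 970, 758, -, 570, -, -, 684]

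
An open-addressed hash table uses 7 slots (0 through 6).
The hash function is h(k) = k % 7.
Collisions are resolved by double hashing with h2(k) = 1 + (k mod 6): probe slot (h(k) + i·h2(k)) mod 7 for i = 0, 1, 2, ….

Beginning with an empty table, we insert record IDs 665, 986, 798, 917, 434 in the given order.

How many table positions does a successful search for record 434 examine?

2

Insert 665: h=0, slot 0 empty → index 0.
Insert 986: h=6, slot 6 empty → index 6.
Insert 798: h=0, h2=1, slot 0 occupied → index 1.
Insert 917: h=0, h2=6, slots 0,6 occupied → index 5.
Insert 434: h=0, h2=3, slot 0 occupied → index 3.
Table: [665, 798, —, 434, —, 917, 986]
Lookup 434: h=0, h2=3, probe 0,3 → found at 3.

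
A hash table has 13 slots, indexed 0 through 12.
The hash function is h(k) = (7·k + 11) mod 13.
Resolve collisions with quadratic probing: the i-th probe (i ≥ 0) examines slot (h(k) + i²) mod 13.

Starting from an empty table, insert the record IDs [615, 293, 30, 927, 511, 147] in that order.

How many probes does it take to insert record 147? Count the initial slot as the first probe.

5

Insert 615: h=0, slot 0 empty => index 0.
Insert 293: h=8, slot 8 empty => index 8.
Insert 30: h=0, slot 0 occupied => index 1.
Insert 927: h=0, slots 0,1 occupied => index 4.
Insert 511: h=0, slots 0,1,4 occupied => index 9.
Insert 147: h=0, slots 0,1,4,9 occupied => index 3.
Table: [615, 30, ∅, 147, 927, ∅, ∅, ∅, 293, 511, ∅, ∅, ∅]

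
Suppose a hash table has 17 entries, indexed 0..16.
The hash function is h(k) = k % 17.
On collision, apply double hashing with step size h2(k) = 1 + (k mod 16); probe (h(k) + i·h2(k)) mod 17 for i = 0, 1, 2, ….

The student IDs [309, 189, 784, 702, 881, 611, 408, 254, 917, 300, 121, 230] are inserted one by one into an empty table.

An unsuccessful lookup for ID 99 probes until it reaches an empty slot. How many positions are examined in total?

2

309: h=3 -> slot 3
189: h=2 -> slot 2
784: h=2, h2=1, probe 2,3,4 -> slot 4
702: h=5 -> slot 5
881: h=14 -> slot 14
611: h=16 -> slot 16
408: h=0 -> slot 0
254: h=16, h2=15, probe 16,14,12 -> slot 12
917: h=16, h2=6, probe 16,5,11 -> slot 11
300: h=11, h2=13, probe 11,7 -> slot 7
121: h=2, h2=10, probe 2,12,5,15 -> slot 15
230: h=9 -> slot 9
Table: [408, ∅, 189, 309, 784, 702, ∅, 300, ∅, 230, ∅, 917, 254, ∅, 881, 121, 611]
Lookup 99: h=14, h2=4, probe 14,1 → slot 1 empty, not found.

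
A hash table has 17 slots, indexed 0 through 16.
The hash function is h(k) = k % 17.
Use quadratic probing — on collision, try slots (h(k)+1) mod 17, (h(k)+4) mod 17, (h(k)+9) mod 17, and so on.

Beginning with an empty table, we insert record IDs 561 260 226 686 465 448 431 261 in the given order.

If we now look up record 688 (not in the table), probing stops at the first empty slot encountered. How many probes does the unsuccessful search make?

Insert 561: h=0, slot 0 empty → index 0.
Insert 260: h=5, slot 5 empty → index 5.
Insert 226: h=5, slot 5 occupied → index 6.
Insert 686: h=6, slot 6 occupied → index 7.
Insert 465: h=6, slots 6,7 occupied → index 10.
Insert 448: h=6, slots 6,7,10 occupied → index 15.
Insert 431: h=6, slots 6,7,10,15,5 occupied → index 14.
Insert 261: h=6, slots 6,7,10,15,5,14 occupied → index 8.
Table: [561, _, _, _, _, 260, 226, 686, 261, _, 465, _, _, _, 431, 448, _]
Lookup 688: h=8, probe 8,9 → slot 9 empty, not found.

2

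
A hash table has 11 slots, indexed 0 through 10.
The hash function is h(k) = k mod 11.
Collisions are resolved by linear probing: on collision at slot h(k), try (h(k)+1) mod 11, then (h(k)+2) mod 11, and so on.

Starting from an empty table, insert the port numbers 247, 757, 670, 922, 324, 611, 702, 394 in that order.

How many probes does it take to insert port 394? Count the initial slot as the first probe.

Insert 247: h=5, slot 5 empty → index 5.
Insert 757: h=9, slot 9 empty → index 9.
Insert 670: h=10, slot 10 empty → index 10.
Insert 922: h=9, slots 9,10 occupied → index 0.
Insert 324: h=5, slot 5 occupied → index 6.
Insert 611: h=6, slot 6 occupied → index 7.
Insert 702: h=9, slots 9,10,0 occupied → index 1.
Insert 394: h=9, slots 9,10,0,1 occupied → index 2.
Table: [922, 702, 394, —, —, 247, 324, 611, —, 757, 670]

5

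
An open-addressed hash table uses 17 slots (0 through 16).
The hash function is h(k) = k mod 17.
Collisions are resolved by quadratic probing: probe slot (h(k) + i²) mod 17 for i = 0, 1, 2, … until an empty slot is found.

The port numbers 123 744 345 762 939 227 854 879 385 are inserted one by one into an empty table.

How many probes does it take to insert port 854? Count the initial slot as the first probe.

123: h=4 => slot 4
744: h=13 => slot 13
345: h=5 => slot 5
762: h=14 => slot 14
939: h=4, probe 4,5,8 => slot 8
227: h=6 => slot 6
854: h=4, probe 4,5,8,13,3 => slot 3
879: h=12 => slot 12
385: h=11 => slot 11
Table: [—, —, —, 854, 123, 345, 227, —, 939, —, —, 385, 879, 744, 762, —, —]

5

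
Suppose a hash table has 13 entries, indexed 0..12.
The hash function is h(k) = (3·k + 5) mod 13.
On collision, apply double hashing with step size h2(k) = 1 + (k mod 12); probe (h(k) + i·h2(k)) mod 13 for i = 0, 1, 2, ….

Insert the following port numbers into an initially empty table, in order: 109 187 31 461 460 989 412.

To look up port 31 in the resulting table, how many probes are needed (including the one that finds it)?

109 hashes to 7; slot 7 is free => place at 7.
187 hashes to 7, h2=8; 7 taken => place at 2.
31 hashes to 7, h2=8; 7,2 taken => place at 10.
461 hashes to 10, h2=6; 10 taken => place at 3.
460 hashes to 7, h2=5; 7 taken => place at 12.
989 hashes to 8; slot 8 is free => place at 8.
412 hashes to 6; slot 6 is free => place at 6.
Table: [_, _, 187, 461, _, _, 412, 109, 989, _, 31, _, 460]
Lookup 31: h=7, h2=8, probe 7,2,10 → found at 10.

3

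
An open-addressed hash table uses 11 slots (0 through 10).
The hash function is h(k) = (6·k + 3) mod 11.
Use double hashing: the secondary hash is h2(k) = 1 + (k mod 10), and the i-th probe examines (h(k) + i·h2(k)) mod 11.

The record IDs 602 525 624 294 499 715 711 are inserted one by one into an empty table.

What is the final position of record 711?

9

Insert 602: h=7, slot 7 empty => index 7.
Insert 525: h=7, h2=6, slot 7 occupied => index 2.
Insert 624: h=7, h2=5, slot 7 occupied => index 1.
Insert 294: h=7, h2=5, slots 7,1 occupied => index 6.
Insert 499: h=5, slot 5 empty => index 5.
Insert 715: h=3, slot 3 empty => index 3.
Insert 711: h=1, h2=2, slots 1,3,5,7 occupied => index 9.
Table: [_, 624, 525, 715, _, 499, 294, 602, _, 711, _]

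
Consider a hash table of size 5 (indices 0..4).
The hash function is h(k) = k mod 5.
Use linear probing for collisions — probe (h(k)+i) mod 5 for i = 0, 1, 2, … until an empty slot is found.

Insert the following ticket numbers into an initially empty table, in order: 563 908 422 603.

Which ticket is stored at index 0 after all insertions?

Insert 563: h=3, slot 3 empty => index 3.
Insert 908: h=3, slot 3 occupied => index 4.
Insert 422: h=2, slot 2 empty => index 2.
Insert 603: h=3, slots 3,4 occupied => index 0.
Table: [603, -, 422, 563, 908]

603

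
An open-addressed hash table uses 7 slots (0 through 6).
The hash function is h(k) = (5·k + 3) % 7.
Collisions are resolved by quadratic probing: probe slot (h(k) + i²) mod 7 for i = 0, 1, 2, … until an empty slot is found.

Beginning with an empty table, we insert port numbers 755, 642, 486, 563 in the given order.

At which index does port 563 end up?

755: h=5 => slot 5
642: h=0 => slot 0
486: h=4 => slot 4
563: h=4, probe 4,5,1 => slot 1
Table: [642, 563, ∅, ∅, 486, 755, ∅]

1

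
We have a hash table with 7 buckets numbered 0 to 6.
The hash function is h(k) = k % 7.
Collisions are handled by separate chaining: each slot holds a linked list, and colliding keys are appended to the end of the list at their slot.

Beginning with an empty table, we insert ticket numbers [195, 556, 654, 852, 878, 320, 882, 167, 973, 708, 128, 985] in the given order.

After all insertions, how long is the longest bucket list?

3

Insert 195: h=6, bucket 6 empty → new chain.
Insert 556: h=3, bucket 3 empty → new chain.
Insert 654: h=3, bucket 3 nonempty → append to chain.
Insert 852: h=5, bucket 5 empty → new chain.
Insert 878: h=3, bucket 3 nonempty → append to chain.
Insert 320: h=5, bucket 5 nonempty → append to chain.
Insert 882: h=0, bucket 0 empty → new chain.
Insert 167: h=6, bucket 6 nonempty → append to chain.
Insert 973: h=0, bucket 0 nonempty → append to chain.
Insert 708: h=1, bucket 1 empty → new chain.
Insert 128: h=2, bucket 2 empty → new chain.
Insert 985: h=5, bucket 5 nonempty → append to chain.
Final buckets:
0: 882 -> 973
1: 708
2: 128
3: 556 -> 654 -> 878
4: ∅
5: 852 -> 320 -> 985
6: 195 -> 167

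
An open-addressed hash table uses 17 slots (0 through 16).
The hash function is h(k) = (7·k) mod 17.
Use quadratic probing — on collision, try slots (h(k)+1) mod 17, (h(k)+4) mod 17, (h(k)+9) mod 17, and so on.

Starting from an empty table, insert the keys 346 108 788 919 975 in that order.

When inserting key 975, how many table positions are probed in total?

346: h=8 -> slot 8
108: h=8, probe 8,9 -> slot 9
788: h=8, probe 8,9,12 -> slot 12
919: h=7 -> slot 7
975: h=8, probe 8,9,12,0 -> slot 0
Table: [975, ., ., ., ., ., ., 919, 346, 108, ., ., 788, ., ., ., .]

4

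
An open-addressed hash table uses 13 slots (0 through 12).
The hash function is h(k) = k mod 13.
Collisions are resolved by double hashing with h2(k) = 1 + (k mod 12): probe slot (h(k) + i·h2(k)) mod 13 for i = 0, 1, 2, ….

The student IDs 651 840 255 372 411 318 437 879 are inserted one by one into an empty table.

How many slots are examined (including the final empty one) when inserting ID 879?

5

651 hashes to 1; slot 1 is free => place at 1.
840 hashes to 8; slot 8 is free => place at 8.
255 hashes to 8, h2=4; 8 taken => place at 12.
372 hashes to 8, h2=1; 8 taken => place at 9.
411 hashes to 8, h2=4; 8,12 taken => place at 3.
318 hashes to 6; slot 6 is free => place at 6.
437 hashes to 8, h2=6; 8,1 taken => place at 7.
879 hashes to 8, h2=4; 8,12,3,7 taken => place at 11.
Table: [-, 651, -, 411, -, -, 318, 437, 840, 372, -, 879, 255]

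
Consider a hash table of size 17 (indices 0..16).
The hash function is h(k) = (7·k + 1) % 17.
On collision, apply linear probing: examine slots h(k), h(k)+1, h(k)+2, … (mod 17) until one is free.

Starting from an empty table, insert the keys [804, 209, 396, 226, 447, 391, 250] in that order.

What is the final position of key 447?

6

Insert 804: h=2, slot 2 empty -> index 2.
Insert 209: h=2, slot 2 occupied -> index 3.
Insert 396: h=2, slots 2,3 occupied -> index 4.
Insert 226: h=2, slots 2,3,4 occupied -> index 5.
Insert 447: h=2, slots 2,3,4,5 occupied -> index 6.
Insert 391: h=1, slot 1 empty -> index 1.
Insert 250: h=0, slot 0 empty -> index 0.
Table: [250, 391, 804, 209, 396, 226, 447, ., ., ., ., ., ., ., ., ., .]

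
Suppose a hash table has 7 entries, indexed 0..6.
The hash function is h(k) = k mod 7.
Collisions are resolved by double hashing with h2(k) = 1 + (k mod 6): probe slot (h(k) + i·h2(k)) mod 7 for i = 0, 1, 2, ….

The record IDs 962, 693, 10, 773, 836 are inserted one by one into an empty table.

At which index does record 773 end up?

962: h=3 -> slot 3
693: h=0 -> slot 0
10: h=3, h2=5, probe 3,1 -> slot 1
773: h=3, h2=6, probe 3,2 -> slot 2
836: h=3, h2=3, probe 3,6 -> slot 6
Table: [693, 10, 773, 962, ., ., 836]

2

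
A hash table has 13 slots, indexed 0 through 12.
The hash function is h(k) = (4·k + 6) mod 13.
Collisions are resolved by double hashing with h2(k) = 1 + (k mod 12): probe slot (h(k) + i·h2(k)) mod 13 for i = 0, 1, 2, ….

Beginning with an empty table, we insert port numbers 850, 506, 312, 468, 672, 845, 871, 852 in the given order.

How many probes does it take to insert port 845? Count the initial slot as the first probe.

2

Insert 850: h=0, slot 0 empty → index 0.
Insert 506: h=2, slot 2 empty → index 2.
Insert 312: h=6, slot 6 empty → index 6.
Insert 468: h=6, h2=1, slot 6 occupied → index 7.
Insert 672: h=3, slot 3 empty → index 3.
Insert 845: h=6, h2=6, slot 6 occupied → index 12.
Insert 871: h=6, h2=8, slot 6 occupied → index 1.
Insert 852: h=8, slot 8 empty → index 8.
Table: [850, 871, 506, 672, ∅, ∅, 312, 468, 852, ∅, ∅, ∅, 845]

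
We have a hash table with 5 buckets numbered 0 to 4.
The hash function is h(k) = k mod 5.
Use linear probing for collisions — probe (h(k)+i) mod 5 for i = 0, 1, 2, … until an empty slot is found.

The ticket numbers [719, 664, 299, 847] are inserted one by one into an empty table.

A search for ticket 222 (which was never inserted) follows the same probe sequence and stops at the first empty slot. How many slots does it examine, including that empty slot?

2

719: h=4 → slot 4
664: h=4, probe 4,0 → slot 0
299: h=4, probe 4,0,1 → slot 1
847: h=2 → slot 2
Table: [664, 299, 847, —, 719]
Lookup 222: h=2, probe 2,3 → slot 3 empty, not found.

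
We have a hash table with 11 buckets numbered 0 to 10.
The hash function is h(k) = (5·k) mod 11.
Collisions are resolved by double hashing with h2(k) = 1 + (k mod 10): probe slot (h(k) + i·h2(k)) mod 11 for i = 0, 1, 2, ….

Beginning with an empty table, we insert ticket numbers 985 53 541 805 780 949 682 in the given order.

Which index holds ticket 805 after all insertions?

Insert 985: h=8, slot 8 empty -> index 8.
Insert 53: h=1, slot 1 empty -> index 1.
Insert 541: h=10, slot 10 empty -> index 10.
Insert 805: h=10, h2=6, slot 10 occupied -> index 5.
Insert 780: h=6, slot 6 empty -> index 6.
Insert 949: h=4, slot 4 empty -> index 4.
Insert 682: h=0, slot 0 empty -> index 0.
Table: [682, 53, —, —, 949, 805, 780, —, 985, —, 541]

5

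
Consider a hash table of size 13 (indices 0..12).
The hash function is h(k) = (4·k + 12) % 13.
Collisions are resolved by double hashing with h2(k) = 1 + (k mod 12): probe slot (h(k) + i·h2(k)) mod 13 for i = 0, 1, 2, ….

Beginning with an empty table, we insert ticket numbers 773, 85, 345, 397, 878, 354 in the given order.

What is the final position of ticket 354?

5

Insert 773: h=10, slot 10 empty => index 10.
Insert 85: h=1, slot 1 empty => index 1.
Insert 345: h=1, h2=10, slot 1 occupied => index 11.
Insert 397: h=1, h2=2, slot 1 occupied => index 3.
Insert 878: h=1, h2=3, slot 1 occupied => index 4.
Insert 354: h=11, h2=7, slot 11 occupied => index 5.
Table: [—, 85, —, 397, 878, 354, —, —, —, —, 773, 345, —]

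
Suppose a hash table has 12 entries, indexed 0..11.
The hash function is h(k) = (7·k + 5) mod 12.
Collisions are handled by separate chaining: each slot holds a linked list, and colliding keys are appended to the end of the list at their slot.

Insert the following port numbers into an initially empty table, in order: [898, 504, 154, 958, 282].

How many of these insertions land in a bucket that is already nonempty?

2

898 -> bucket 3
504 -> bucket 5
154 -> bucket 3 (collision)
958 -> bucket 3 (collision)
282 -> bucket 11
Final buckets:
0: .
1: .
2: .
3: 898 -> 154 -> 958
4: .
5: 504
6: .
7: .
8: .
9: .
10: .
11: 282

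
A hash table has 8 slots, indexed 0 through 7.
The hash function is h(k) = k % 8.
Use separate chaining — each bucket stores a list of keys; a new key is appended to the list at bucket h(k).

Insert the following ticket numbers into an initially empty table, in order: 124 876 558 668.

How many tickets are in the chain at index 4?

3

124 -> bucket 4
876 -> bucket 4 (collision)
558 -> bucket 6
668 -> bucket 4 (collision)
Final buckets:
0: .
1: .
2: .
3: .
4: 124 -> 876 -> 668
5: .
6: 558
7: .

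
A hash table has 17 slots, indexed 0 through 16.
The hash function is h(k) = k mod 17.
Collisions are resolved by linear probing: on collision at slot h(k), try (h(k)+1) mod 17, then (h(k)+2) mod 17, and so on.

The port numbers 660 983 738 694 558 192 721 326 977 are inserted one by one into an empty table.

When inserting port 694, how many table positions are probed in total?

660: h=14 → slot 14
983: h=14, probe 14,15 → slot 15
738: h=7 → slot 7
694: h=14, probe 14,15,16 → slot 16
558: h=14, probe 14,15,16,0 → slot 0
192: h=5 → slot 5
721: h=7, probe 7,8 → slot 8
326: h=3 → slot 3
977: h=8, probe 8,9 → slot 9
Table: [558, —, —, 326, —, 192, —, 738, 721, 977, —, —, —, —, 660, 983, 694]

3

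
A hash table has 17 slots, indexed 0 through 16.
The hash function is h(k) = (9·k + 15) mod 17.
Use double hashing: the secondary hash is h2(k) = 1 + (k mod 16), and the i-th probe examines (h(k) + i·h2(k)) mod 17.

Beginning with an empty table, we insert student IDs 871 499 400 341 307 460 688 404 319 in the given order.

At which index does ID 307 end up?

15

871: h=0 -> slot 0
499: h=1 -> slot 1
400: h=11 -> slot 11
341: h=7 -> slot 7
307: h=7, h2=4, probe 7,11,15 -> slot 15
460: h=7, h2=13, probe 7,3 -> slot 3
688: h=2 -> slot 2
404: h=13 -> slot 13
319: h=13, h2=16, probe 13,12 -> slot 12
Table: [871, 499, 688, 460, —, —, —, 341, —, —, —, 400, 319, 404, —, 307, —]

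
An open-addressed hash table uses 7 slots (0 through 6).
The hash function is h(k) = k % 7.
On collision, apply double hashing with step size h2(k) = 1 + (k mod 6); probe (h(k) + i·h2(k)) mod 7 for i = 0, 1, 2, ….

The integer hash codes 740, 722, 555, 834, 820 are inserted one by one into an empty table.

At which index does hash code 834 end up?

740: h=5 -> slot 5
722: h=1 -> slot 1
555: h=2 -> slot 2
834: h=1, h2=1, probe 1,2,3 -> slot 3
820: h=1, h2=5, probe 1,6 -> slot 6
Table: [-, 722, 555, 834, -, 740, 820]

3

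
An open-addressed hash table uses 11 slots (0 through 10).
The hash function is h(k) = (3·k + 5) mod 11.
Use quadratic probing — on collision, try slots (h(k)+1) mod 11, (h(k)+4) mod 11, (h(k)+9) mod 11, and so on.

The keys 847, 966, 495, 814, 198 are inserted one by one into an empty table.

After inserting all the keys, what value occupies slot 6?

847 hashes to 5; slot 5 is free -> place at 5.
966 hashes to 10; slot 10 is free -> place at 10.
495 hashes to 5; 5 taken -> place at 6.
814 hashes to 5; 5,6 taken -> place at 9.
198 hashes to 5; 5,6,9 taken -> place at 3.
Table: [-, -, -, 198, -, 847, 495, -, -, 814, 966]

495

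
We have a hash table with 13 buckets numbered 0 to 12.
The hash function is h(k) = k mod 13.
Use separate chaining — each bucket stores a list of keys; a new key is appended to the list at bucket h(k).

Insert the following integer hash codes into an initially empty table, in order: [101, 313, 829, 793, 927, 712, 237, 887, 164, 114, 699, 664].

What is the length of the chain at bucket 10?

101 → bucket 10
313 → bucket 1
829 → bucket 10 (collision)
793 → bucket 0
927 → bucket 4
712 → bucket 10 (collision)
237 → bucket 3
887 → bucket 3 (collision)
164 → bucket 8
114 → bucket 10 (collision)
699 → bucket 10 (collision)
664 → bucket 1 (collision)
Final buckets:
0: 793
1: 313 -> 664
2: .
3: 237 -> 887
4: 927
5: .
6: .
7: .
8: 164
9: .
10: 101 -> 829 -> 712 -> 114 -> 699
11: .
12: .

5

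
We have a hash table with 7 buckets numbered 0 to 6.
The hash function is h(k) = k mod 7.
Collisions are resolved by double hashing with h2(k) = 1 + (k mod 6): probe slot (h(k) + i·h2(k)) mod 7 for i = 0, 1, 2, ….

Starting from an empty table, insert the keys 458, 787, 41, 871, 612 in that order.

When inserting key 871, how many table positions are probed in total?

3

Insert 458: h=3, slot 3 empty → index 3.
Insert 787: h=3, h2=2, slot 3 occupied → index 5.
Insert 41: h=6, slot 6 empty → index 6.
Insert 871: h=3, h2=2, slots 3,5 occupied → index 0.
Insert 612: h=3, h2=1, slot 3 occupied → index 4.
Table: [871, —, —, 458, 612, 787, 41]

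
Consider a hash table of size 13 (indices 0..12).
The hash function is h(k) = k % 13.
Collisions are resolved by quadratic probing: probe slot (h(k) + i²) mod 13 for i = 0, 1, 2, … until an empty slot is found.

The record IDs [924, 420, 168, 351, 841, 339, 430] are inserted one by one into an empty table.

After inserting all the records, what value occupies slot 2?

339

924: h=1 -> slot 1
420: h=4 -> slot 4
168: h=12 -> slot 12
351: h=0 -> slot 0
841: h=9 -> slot 9
339: h=1, probe 1,2 -> slot 2
430: h=1, probe 1,2,5 -> slot 5
Table: [351, 924, 339, _, 420, 430, _, _, _, 841, _, _, 168]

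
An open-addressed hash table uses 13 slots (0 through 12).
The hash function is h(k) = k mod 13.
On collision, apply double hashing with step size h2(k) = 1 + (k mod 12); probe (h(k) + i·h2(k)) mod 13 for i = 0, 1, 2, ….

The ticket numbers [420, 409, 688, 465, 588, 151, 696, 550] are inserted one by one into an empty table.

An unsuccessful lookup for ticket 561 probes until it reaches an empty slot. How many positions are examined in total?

420: h=4 -> slot 4
409: h=6 -> slot 6
688: h=12 -> slot 12
465: h=10 -> slot 10
588: h=3 -> slot 3
151: h=8 -> slot 8
696: h=7 -> slot 7
550: h=4, h2=11, probe 4,2 -> slot 2
Table: [—, —, 550, 588, 420, —, 409, 696, 151, —, 465, —, 688]
Lookup 561: h=2, h2=10, probe 2,12,9 → slot 9 empty, not found.

3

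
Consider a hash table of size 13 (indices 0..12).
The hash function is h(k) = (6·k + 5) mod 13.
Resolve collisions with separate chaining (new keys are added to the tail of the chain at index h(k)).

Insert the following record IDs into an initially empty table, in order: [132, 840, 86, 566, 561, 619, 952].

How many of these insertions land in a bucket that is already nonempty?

3

Insert 132: h=4, bucket 4 empty -> new chain.
Insert 840: h=1, bucket 1 empty -> new chain.
Insert 86: h=1, bucket 1 nonempty -> append to chain.
Insert 566: h=8, bucket 8 empty -> new chain.
Insert 561: h=4, bucket 4 nonempty -> append to chain.
Insert 619: h=1, bucket 1 nonempty -> append to chain.
Insert 952: h=10, bucket 10 empty -> new chain.
Final buckets:
0: _
1: 840 -> 86 -> 619
2: _
3: _
4: 132 -> 561
5: _
6: _
7: _
8: 566
9: _
10: 952
11: _
12: _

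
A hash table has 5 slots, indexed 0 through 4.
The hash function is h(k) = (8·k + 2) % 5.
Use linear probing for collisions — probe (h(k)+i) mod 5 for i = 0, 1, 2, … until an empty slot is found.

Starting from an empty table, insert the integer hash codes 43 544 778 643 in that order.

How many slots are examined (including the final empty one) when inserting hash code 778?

2

43: h=1 -> slot 1
544: h=4 -> slot 4
778: h=1, probe 1,2 -> slot 2
643: h=1, probe 1,2,3 -> slot 3
Table: [., 43, 778, 643, 544]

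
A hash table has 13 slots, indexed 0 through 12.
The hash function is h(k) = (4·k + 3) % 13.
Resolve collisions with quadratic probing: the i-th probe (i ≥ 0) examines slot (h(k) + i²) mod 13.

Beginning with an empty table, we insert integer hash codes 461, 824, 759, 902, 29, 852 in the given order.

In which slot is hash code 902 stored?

461 hashes to 1; slot 1 is free → place at 1.
824 hashes to 10; slot 10 is free → place at 10.
759 hashes to 10; 10 taken → place at 11.
902 hashes to 10; 10,11,1 taken → place at 6.
29 hashes to 2; slot 2 is free → place at 2.
852 hashes to 5; slot 5 is free → place at 5.
Table: [., 461, 29, ., ., 852, 902, ., ., ., 824, 759, .]

6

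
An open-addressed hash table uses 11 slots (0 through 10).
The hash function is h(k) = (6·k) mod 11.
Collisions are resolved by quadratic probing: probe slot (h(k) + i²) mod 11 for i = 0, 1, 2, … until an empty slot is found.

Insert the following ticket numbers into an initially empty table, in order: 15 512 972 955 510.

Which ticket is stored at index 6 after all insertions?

15: h=2 => slot 2
512: h=3 => slot 3
972: h=2, probe 2,3,6 => slot 6
955: h=10 => slot 10
510: h=2, probe 2,3,6,0 => slot 0
Table: [510, -, 15, 512, -, -, 972, -, -, -, 955]

972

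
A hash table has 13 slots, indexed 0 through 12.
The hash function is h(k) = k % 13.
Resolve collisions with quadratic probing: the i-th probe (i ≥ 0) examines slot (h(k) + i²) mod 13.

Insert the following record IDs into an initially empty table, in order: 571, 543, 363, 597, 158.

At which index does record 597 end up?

571 hashes to 12; slot 12 is free → place at 12.
543 hashes to 10; slot 10 is free → place at 10.
363 hashes to 12; 12 taken → place at 0.
597 hashes to 12; 12,0 taken → place at 3.
158 hashes to 2; slot 2 is free → place at 2.
Table: [363, ., 158, 597, ., ., ., ., ., ., 543, ., 571]

3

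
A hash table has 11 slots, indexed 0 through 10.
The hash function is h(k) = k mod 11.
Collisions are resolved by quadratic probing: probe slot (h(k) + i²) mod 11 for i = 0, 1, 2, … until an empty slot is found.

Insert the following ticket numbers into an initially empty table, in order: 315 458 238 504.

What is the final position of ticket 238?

315 hashes to 7; slot 7 is free => place at 7.
458 hashes to 7; 7 taken => place at 8.
238 hashes to 7; 7,8 taken => place at 0.
504 hashes to 9; slot 9 is free => place at 9.
Table: [238, —, —, —, —, —, —, 315, 458, 504, —]

0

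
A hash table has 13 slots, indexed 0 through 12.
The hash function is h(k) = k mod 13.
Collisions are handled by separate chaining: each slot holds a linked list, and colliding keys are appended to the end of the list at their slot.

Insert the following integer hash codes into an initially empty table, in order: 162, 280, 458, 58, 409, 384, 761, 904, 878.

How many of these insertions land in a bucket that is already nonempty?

6

Insert 162: h=6, bucket 6 empty -> new chain.
Insert 280: h=7, bucket 7 empty -> new chain.
Insert 458: h=3, bucket 3 empty -> new chain.
Insert 58: h=6, bucket 6 nonempty -> append to chain.
Insert 409: h=6, bucket 6 nonempty -> append to chain.
Insert 384: h=7, bucket 7 nonempty -> append to chain.
Insert 761: h=7, bucket 7 nonempty -> append to chain.
Insert 904: h=7, bucket 7 nonempty -> append to chain.
Insert 878: h=7, bucket 7 nonempty -> append to chain.
Final buckets:
0: ∅
1: ∅
2: ∅
3: 458
4: ∅
5: ∅
6: 162 -> 58 -> 409
7: 280 -> 384 -> 761 -> 904 -> 878
8: ∅
9: ∅
10: ∅
11: ∅
12: ∅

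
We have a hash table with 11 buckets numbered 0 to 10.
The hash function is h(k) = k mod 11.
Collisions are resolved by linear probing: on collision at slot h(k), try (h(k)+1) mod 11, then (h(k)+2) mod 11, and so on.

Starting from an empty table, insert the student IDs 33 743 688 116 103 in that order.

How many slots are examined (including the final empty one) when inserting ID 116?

Insert 33: h=0, slot 0 empty → index 0.
Insert 743: h=6, slot 6 empty → index 6.
Insert 688: h=6, slot 6 occupied → index 7.
Insert 116: h=6, slots 6,7 occupied → index 8.
Insert 103: h=4, slot 4 empty → index 4.
Table: [33, ., ., ., 103, ., 743, 688, 116, ., .]

3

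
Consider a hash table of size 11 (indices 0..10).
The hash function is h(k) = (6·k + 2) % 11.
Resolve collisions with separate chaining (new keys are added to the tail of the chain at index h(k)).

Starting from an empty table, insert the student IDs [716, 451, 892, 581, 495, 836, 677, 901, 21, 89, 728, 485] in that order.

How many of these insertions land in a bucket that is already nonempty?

Insert 716: h=8, bucket 8 empty → new chain.
Insert 451: h=2, bucket 2 empty → new chain.
Insert 892: h=8, bucket 8 nonempty → append to chain.
Insert 581: h=1, bucket 1 empty → new chain.
Insert 495: h=2, bucket 2 nonempty → append to chain.
Insert 836: h=2, bucket 2 nonempty → append to chain.
Insert 677: h=5, bucket 5 empty → new chain.
Insert 901: h=7, bucket 7 empty → new chain.
Insert 21: h=7, bucket 7 nonempty → append to chain.
Insert 89: h=8, bucket 8 nonempty → append to chain.
Insert 728: h=3, bucket 3 empty → new chain.
Insert 485: h=8, bucket 8 nonempty → append to chain.
Final buckets:
0: .
1: 581
2: 451 -> 495 -> 836
3: 728
4: .
5: 677
6: .
7: 901 -> 21
8: 716 -> 892 -> 89 -> 485
9: .
10: .

6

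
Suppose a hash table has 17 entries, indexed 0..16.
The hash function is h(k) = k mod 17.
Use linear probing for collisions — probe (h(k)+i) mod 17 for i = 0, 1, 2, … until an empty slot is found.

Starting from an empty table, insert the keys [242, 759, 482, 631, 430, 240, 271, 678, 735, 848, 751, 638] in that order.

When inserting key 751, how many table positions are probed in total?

6

242 hashes to 4; slot 4 is free -> place at 4.
759 hashes to 11; slot 11 is free -> place at 11.
482 hashes to 6; slot 6 is free -> place at 6.
631 hashes to 2; slot 2 is free -> place at 2.
430 hashes to 5; slot 5 is free -> place at 5.
240 hashes to 2; 2 taken -> place at 3.
271 hashes to 16; slot 16 is free -> place at 16.
678 hashes to 15; slot 15 is free -> place at 15.
735 hashes to 4; 4,5,6 taken -> place at 7.
848 hashes to 15; 15,16 taken -> place at 0.
751 hashes to 3; 3,4,5,6,7 taken -> place at 8.
638 hashes to 9; slot 9 is free -> place at 9.
Table: [848, ., 631, 240, 242, 430, 482, 735, 751, 638, ., 759, ., ., ., 678, 271]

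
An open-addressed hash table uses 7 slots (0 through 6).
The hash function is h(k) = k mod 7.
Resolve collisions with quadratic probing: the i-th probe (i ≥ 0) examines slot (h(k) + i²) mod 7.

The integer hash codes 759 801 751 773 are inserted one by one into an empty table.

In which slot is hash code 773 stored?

0

759 hashes to 3; slot 3 is free -> place at 3.
801 hashes to 3; 3 taken -> place at 4.
751 hashes to 2; slot 2 is free -> place at 2.
773 hashes to 3; 3,4 taken -> place at 0.
Table: [773, —, 751, 759, 801, —, —]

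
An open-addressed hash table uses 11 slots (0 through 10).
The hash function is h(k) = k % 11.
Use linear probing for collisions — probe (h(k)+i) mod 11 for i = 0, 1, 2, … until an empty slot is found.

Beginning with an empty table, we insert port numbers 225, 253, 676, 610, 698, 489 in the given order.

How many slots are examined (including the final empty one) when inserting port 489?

5

225: h=5 => slot 5
253: h=0 => slot 0
676: h=5, probe 5,6 => slot 6
610: h=5, probe 5,6,7 => slot 7
698: h=5, probe 5,6,7,8 => slot 8
489: h=5, probe 5,6,7,8,9 => slot 9
Table: [253, -, -, -, -, 225, 676, 610, 698, 489, -]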